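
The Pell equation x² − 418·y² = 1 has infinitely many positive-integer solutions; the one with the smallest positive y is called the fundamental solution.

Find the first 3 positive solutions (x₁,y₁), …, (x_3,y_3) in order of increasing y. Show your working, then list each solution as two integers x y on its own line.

√418 = [20; 2,4,20,4,2,40, …], period ℓ=6 (even) → k=5
i=0: a=20 ⇒ p=20, q=1
…
i=3: a=20 ⇒ p=3721, q=182
i=4: a=4 ⇒ p=15068, q=737
i=5: a=2 ⇒ p=33857, q=1656
(x₁, y₁) = (33857, 1656);  33857² − 418·1656² = 1 ✓
n=2: (33857,1656)∘(33857,1656) = (33857·33857+418·1656·1656, 33857·1656+1656·33857) = (2292592897,112134384)
n=3: (2292592897,112134384)∘(33857,1656) = (33857·2292592897+418·1656·112134384, 33857·112134384+1656·2292592897) = (155240635393601,7593067676520)

33857 1656
2292592897 112134384
155240635393601 7593067676520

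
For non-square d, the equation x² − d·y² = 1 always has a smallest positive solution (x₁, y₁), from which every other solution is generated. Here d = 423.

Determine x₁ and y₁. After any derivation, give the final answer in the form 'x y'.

√423 = [20; 1,1,3,4,3,1,1,40, …], period ℓ=8 (even) → k=7
a_0=20:  p_0=20·1+0=20,  q_0=20·0+1=1
…
a_3=3:  p_3=3·41+21=144,  q_3=3·2+1=7
a_4=4:  p_4=4·144+41=617,  q_4=4·7+2=30
a_5=3:  p_5=3·617+144=1995,  q_5=3·30+7=97
a_6=1:  p_6=1·1995+617=2612,  q_6=1·97+30=127
a_7=1:  p_7=1·2612+1995=4607,  q_7=1·127+97=224
fundamental: x₁=4607, y₁=224  (since 21224449 − 423·50176 = 1)

4607 224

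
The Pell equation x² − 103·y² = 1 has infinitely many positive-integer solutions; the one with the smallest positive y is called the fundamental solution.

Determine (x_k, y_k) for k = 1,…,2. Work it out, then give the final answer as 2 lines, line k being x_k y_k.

227528 22419
103537981567 10201900464

[10; 6,1,2,1,1,9,1,1,2,1,6,20] for √103; ℓ=12 ⇒ convergent index 11
k=0  a_k=10  p_k/q_k = 10/1
k=1  a_k=6  p_k/q_k = 61/6
k=2  a_k=1  p_k/q_k = 71/7
…
k=4  a_k=1  p_k/q_k = 274/27
…
k=9  a_k=2  p_k/q_k = 24266/2391
k=10  a_k=1  p_k/q_k = 33877/3338
k=11  a_k=6  p_k/q_k = 227528/22419
(x₁, y₁) = (227528, 22419);  227528² − 103·22419² = 1 ✓
(x_2, y_2) = (227528·227528 + 103·22419·22419, 227528·22419 + 22419·227528) = (103537981567, 10201900464)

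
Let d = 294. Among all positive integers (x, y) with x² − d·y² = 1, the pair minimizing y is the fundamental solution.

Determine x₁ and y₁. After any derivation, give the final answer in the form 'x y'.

d=294: √d = [17; 6,1,4,1,6,34] (ℓ=6, even), read p_5/q_5
step 0: (17, 1)  from 17·(1,0) + (0,1)
…
step 4: (703, 41)  from 1·(583,34) + (120,7)
step 5: (4801, 280)  from 6·(703,41) + (583,34)
→ (4801, 280).  Check: 4801²=23049601, 294·280²=23049600, difference 1.

4801 280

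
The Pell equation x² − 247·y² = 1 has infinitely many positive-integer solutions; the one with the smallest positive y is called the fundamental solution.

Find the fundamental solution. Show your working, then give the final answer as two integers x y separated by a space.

√247 = [15; 1,2,1,1,9,1,9,1,1,2,1,30, …], period ℓ=12 (even) → k=11
k=0  a_k=15  p_k/q_k = 15/1
k=1  a_k=1  p_k/q_k = 16/1
k=2  a_k=2  p_k/q_k = 47/3
k=3  a_k=1  p_k/q_k = 63/4
k=4  a_k=1  p_k/q_k = 110/7
k=5  a_k=9  p_k/q_k = 1053/67
k=6  a_k=1  p_k/q_k = 1163/74
k=7  a_k=9  p_k/q_k = 11520/733
k=8  a_k=1  p_k/q_k = 12683/807
…
k=10  a_k=2  p_k/q_k = 61089/3887
k=11  a_k=1  p_k/q_k = 85292/5427
fundamental: x₁=85292, y₁=5427  (since 7274725264 − 247·29452329 = 1)

85292 5427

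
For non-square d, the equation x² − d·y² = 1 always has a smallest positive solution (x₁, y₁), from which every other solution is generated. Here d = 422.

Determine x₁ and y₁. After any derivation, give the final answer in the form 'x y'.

7022501 341850

√422 → a₀=20, period (1,1,5,2,1,…,1,1,40); ℓ=14 even so k=13
a_0=20:  p_0=20·1+0=20,  q_0=20·0+1=1
a_1=1:  p_1=1·20+1=21,  q_1=1·1+0=1
…
a_8=3:  p_8=3·53719+2650=163807,  q_8=3·2615+129=7974
a_9=1:  p_9=1·163807+53719=217526,  q_9=1·7974+2615=10589
…
a_12=1:  p_12=1·3211821+598859=3810680,  q_12=1·156349+29152=185501
a_13=1:  p_13=1·3810680+3211821=7022501,  q_13=1·185501+156349=341850
(x₁, y₁) = (7022501, 341850);  7022501² − 422·341850² = 1 ✓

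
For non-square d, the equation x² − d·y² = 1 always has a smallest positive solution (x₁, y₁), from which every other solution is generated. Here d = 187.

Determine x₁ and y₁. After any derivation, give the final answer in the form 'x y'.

1682 123

√187 = [13; 1,2,13,2,1,26, …], period ℓ=6 (even) → k=5
step 0: (13, 1)  from 13·(1,0) + (0,1)
…
step 4: (1135, 83)  from 2·(547,40) + (41,3)
step 5: (1682, 123)  from 1·(1135,83) + (547,40)
fundamental: x₁=1682, y₁=123  (since 2829124 − 187·15129 = 1)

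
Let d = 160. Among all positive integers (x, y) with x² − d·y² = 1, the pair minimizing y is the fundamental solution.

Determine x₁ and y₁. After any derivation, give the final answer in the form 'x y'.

√160 = [12; 1,1,1,5,1,1,1,24, …], period ℓ=8 (even) → k=7
i=0: a=12 ⇒ p=12, q=1
…
i=4: a=5 ⇒ p=215, q=17
…
i=6: a=1 ⇒ p=468, q=37
i=7: a=1 ⇒ p=721, q=57
(x₁, y₁) = (721, 57);  721² − 160·57² = 1 ✓

721 57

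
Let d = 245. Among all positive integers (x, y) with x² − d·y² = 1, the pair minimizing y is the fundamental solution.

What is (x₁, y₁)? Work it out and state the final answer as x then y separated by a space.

51841 3312

d=245: √d = [15; 1,1,1,7,6,7,1,1,1,30] (ℓ=10, even), read p_9/q_9
k=0  a_k=15  p_k/q_k = 15/1
k=1  a_k=1  p_k/q_k = 16/1
k=2  a_k=1  p_k/q_k = 31/2
k=3  a_k=1  p_k/q_k = 47/3
k=4  a_k=7  p_k/q_k = 360/23
…
k=6  a_k=7  p_k/q_k = 15809/1010
k=7  a_k=1  p_k/q_k = 18016/1151
k=8  a_k=1  p_k/q_k = 33825/2161
k=9  a_k=1  p_k/q_k = 51841/3312
fundamental: x₁=51841, y₁=3312  (since 2687489281 − 245·10969344 = 1)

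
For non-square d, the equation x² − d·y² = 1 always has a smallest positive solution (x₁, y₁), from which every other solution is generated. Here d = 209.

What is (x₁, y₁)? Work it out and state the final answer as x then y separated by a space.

[14; 2,5,3,2,3,5,2,28] for √209; ℓ=8 ⇒ convergent index 7
i=0: a=14 ⇒ p=14, q=1
…
i=2: a=5 ⇒ p=159, q=11
i=3: a=3 ⇒ p=506, q=35
…
i=5: a=3 ⇒ p=4019, q=278
i=6: a=5 ⇒ p=21266, q=1471
i=7: a=2 ⇒ p=46551, q=3220
→ (46551, 3220).  Check: 46551²=2166995601, 209·3220²=2166995600, difference 1.

46551 3220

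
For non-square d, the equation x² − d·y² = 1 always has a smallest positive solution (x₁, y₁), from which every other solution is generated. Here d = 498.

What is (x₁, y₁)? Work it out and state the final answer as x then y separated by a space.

[22; 3,6,22,6,3,44] for √498; ℓ=6 ⇒ convergent index 5
i=0: a=22 ⇒ p=22, q=1
i=1: a=3 ⇒ p=67, q=3
i=2: a=6 ⇒ p=424, q=19
…
i=4: a=6 ⇒ p=56794, q=2545
i=5: a=3 ⇒ p=179777, q=8056
fundamental: x₁=179777, y₁=8056  (since 32319769729 − 498·64899136 = 1)

179777 8056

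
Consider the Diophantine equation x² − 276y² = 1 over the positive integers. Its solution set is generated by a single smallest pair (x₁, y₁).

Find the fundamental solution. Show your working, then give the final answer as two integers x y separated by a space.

d=276: √d = [16; 1,1,1,1,2,2,2,1,1,1,1,32] (ℓ=12, even), read p_11/q_11
k=0  a_k=16  p_k/q_k = 16/1
…
k=4  a_k=1  p_k/q_k = 83/5
k=5  a_k=2  p_k/q_k = 216/13
k=6  a_k=2  p_k/q_k = 515/31
k=7  a_k=2  p_k/q_k = 1246/75
k=8  a_k=1  p_k/q_k = 1761/106
k=9  a_k=1  p_k/q_k = 3007/181
k=10  a_k=1  p_k/q_k = 4768/287
k=11  a_k=1  p_k/q_k = 7775/468
(x₁, y₁) = (7775, 468);  7775² − 276·468² = 1 ✓

7775 468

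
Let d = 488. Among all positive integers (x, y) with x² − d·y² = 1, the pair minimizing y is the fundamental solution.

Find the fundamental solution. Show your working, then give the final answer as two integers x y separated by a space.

243 11

√488 → a₀=22, period (11,44); ℓ=2 even so k=1
k=0  a_k=22  p_k/q_k = 22/1
k=1  a_k=11  p_k/q_k = 243/11
→ (243, 11).  Check: 243²=59049, 488·11²=59048, difference 1.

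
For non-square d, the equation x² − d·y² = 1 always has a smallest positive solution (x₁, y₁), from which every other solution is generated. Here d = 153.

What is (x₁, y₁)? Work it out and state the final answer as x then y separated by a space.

√153 → a₀=12, period (2,1,2,2,2,1,2,24); ℓ=8 even so k=7
k=0  a_k=12  p_k/q_k = 12/1
k=1  a_k=2  p_k/q_k = 25/2
k=2  a_k=1  p_k/q_k = 37/3
k=3  a_k=2  p_k/q_k = 99/8
…
k=5  a_k=2  p_k/q_k = 569/46
k=6  a_k=1  p_k/q_k = 804/65
k=7  a_k=2  p_k/q_k = 2177/176
(x₁, y₁) = (2177, 176);  2177² − 153·176² = 1 ✓

2177 176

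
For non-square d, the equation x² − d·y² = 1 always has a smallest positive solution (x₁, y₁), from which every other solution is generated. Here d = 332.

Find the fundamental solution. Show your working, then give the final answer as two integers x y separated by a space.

[18; 4,1,1,8,1,1,4,36] for √332; ℓ=8 ⇒ convergent index 7
a_0=18:  p_0=18·1+0=18,  q_0=18·0+1=1
a_1=4:  p_1=4·18+1=73,  q_1=4·1+0=4
…
a_6=1:  p_6=1·1567+1403=2970,  q_6=1·86+77=163
a_7=4:  p_7=4·2970+1567=13447,  q_7=4·163+86=738
→ (13447, 738).  Check: 13447²=180821809, 332·738²=180821808, difference 1.

13447 738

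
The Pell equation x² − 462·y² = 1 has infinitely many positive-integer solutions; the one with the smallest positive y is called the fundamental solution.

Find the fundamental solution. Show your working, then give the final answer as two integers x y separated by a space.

√462 → a₀=21, period (2,42); ℓ=2 even so k=1
step 0: (21, 1)  from 21·(1,0) + (0,1)
step 1: (43, 2)  from 2·(21,1) + (1,0)
(x₁, y₁) = (43, 2);  43² − 462·2² = 1 ✓

43 2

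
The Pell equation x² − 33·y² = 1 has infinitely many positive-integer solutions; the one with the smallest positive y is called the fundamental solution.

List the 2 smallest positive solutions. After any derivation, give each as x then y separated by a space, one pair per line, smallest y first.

[5; 1,2,1,10] for √33; ℓ=4 ⇒ convergent index 3
step 0: (5, 1)  from 5·(1,0) + (0,1)
step 1: (6, 1)  from 1·(5,1) + (1,0)
step 2: (17, 3)  from 2·(6,1) + (5,1)
step 3: (23, 4)  from 1·(17,3) + (6,1)
(x₁, y₁) = (23, 4);  23² − 33·4² = 1 ✓
(x_2, y_2) = (23·23 + 33·4·4, 23·4 + 4·23) = (1057, 184)

23 4
1057 184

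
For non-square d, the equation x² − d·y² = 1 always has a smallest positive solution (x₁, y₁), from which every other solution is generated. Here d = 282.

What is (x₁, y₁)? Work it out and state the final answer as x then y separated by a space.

√282 = [16; 1,3,1,4,1,3,1,32, …], period ℓ=8 (even) → k=7
i=0: a=16 ⇒ p=16, q=1
i=1: a=1 ⇒ p=17, q=1
i=2: a=3 ⇒ p=67, q=4
i=3: a=1 ⇒ p=84, q=5
i=4: a=4 ⇒ p=403, q=24
i=5: a=1 ⇒ p=487, q=29
i=6: a=3 ⇒ p=1864, q=111
i=7: a=1 ⇒ p=2351, q=140
→ (2351, 140).  Check: 2351²=5527201, 282·140²=5527200, difference 1.

2351 140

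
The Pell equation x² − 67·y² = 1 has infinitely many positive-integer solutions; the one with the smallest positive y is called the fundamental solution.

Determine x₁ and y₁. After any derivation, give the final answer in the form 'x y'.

√67 = [8; 5,2,1,1,7,1,1,2,5,16, …], period ℓ=10 (even) → k=9
k=0  a_k=8  p_k/q_k = 8/1
k=1  a_k=5  p_k/q_k = 41/5
…
k=3  a_k=1  p_k/q_k = 131/16
…
k=6  a_k=1  p_k/q_k = 1899/232
k=7  a_k=1  p_k/q_k = 3577/437
k=8  a_k=2  p_k/q_k = 9053/1106
k=9  a_k=5  p_k/q_k = 48842/5967
→ (48842, 5967).  Check: 48842²=2385540964, 67·5967²=2385540963, difference 1.

48842 5967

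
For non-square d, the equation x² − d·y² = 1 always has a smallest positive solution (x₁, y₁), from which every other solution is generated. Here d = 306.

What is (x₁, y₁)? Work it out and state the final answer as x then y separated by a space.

√306 → a₀=17, period (2,34); ℓ=2 even so k=1
k=0  a_k=17  p_k/q_k = 17/1
k=1  a_k=2  p_k/q_k = 35/2
(x₁, y₁) = (35, 2);  35² − 306·2² = 1 ✓

35 2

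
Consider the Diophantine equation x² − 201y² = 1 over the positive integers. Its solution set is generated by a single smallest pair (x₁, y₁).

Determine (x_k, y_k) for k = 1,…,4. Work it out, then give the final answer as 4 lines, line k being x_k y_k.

√201 = [14; 5,1,1,1,2,…,1,5,28, …], period ℓ=14 (even) → k=13
step 0: (14, 1)  from 14·(1,0) + (0,1)
step 1: (71, 5)  from 5·(14,1) + (1,0)
step 2: (85, 6)  from 1·(71,5) + (14,1)
…
step 6: (879, 62)  from 1·(638,45) + (241,17)
…
step 10: (33317, 2350)  from 1·(24768,1747) + (8549,603)
…
step 12: (91402, 6447)  from 1·(58085,4097) + (33317,2350)
step 13: (515095, 36332)  from 5·(91402,6447) + (58085,4097)
→ (515095, 36332).  Check: 515095²=265322859025, 201·36332²=265322859024, difference 1.
k=2:  x_2 = 515095·515095+201·36332·36332 = 530645718049,  y_2 = 515095·36332+36332·515095 = 37428863080
k=3:  x_3 = 515095·530645718049+201·36332·37428863080 = 546665912276384215,  y_3 = 515095·37428863080+36332·530645718049 = 38558840456348868
k=4:  x_4 = 515095·546665912276384215+201·36332·38558840456348868 = 563169756167477608732801,  y_4 = 515095·38558840456348868+36332·546665912276384215 = 39722931849688611461840

515095 36332
530645718049 37428863080
546665912276384215 38558840456348868
563169756167477608732801 39722931849688611461840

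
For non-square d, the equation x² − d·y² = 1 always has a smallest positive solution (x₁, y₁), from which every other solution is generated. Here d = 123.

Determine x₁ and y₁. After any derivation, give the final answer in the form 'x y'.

122 11

d=123: √d = [11; 11,22] (ℓ=2, even), read p_1/q_1
i=0: a=11 ⇒ p=11, q=1
i=1: a=11 ⇒ p=122, q=11
fundamental: x₁=122, y₁=11  (since 14884 − 123·121 = 1)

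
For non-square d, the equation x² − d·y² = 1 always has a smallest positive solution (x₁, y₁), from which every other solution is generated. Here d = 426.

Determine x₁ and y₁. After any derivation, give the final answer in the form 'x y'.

d=426: √d = [20; 1,1,1,3,2,6,2,3,1,1,1,40] (ℓ=12, even), read p_11/q_11
a_0=20:  p_0=20·1+0=20,  q_0=20·0+1=1
…
a_2=1:  p_2=1·21+20=41,  q_2=1·1+1=2
a_3=1:  p_3=1·41+21=62,  q_3=1·2+1=3
a_4=3:  p_4=3·62+41=227,  q_4=3·3+2=11
a_5=2:  p_5=2·227+62=516,  q_5=2·11+3=25
a_6=6:  p_6=6·516+227=3323,  q_6=6·25+11=161
a_7=2:  p_7=2·3323+516=7162,  q_7=2·161+25=347
a_8=3:  p_8=3·7162+3323=24809,  q_8=3·347+161=1202
a_9=1:  p_9=1·24809+7162=31971,  q_9=1·1202+347=1549
a_10=1:  p_10=1·31971+24809=56780,  q_10=1·1549+1202=2751
a_11=1:  p_11=1·56780+31971=88751,  q_11=1·2751+1549=4300
fundamental: x₁=88751, y₁=4300  (since 7876740001 − 426·18490000 = 1)

88751 4300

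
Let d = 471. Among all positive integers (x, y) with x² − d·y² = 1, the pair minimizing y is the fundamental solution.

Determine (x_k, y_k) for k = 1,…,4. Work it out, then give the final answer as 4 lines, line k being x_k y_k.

7838695 361188
122890278606049 5662485139320
1926598824915678693415 88772987898323613612
30204041151744689101078780801 1391728752747293974319493360

√471 → a₀=21, period (1,2,2,1,3,…,2,1,42); ℓ=14 even so k=13
step 0: (21, 1)  from 21·(1,0) + (0,1)
step 1: (22, 1)  from 1·(21,1) + (1,0)
…
step 8: (198665, 9154)  from 4·(48809,2249) + (3429,158)
…
step 12: (5506953, 253747)  from 2·(2331742,107441) + (843469,38865)
step 13: (7838695, 361188)  from 1·(5506953,253747) + (2331742,107441)
(x₁, y₁) = (7838695, 361188);  7838695² − 471·361188² = 1 ✓
k=2:  x_2 = 7838695·7838695+471·361188·361188 = 122890278606049,  y_2 = 7838695·361188+361188·7838695 = 5662485139320
k=3:  x_3 = 7838695·122890278606049+471·361188·5662485139320 = 1926598824915678693415,  y_3 = 7838695·5662485139320+361188·122890278606049 = 88772987898323613612
k=4:  x_4 = 7838695·1926598824915678693415+471·361188·88772987898323613612 = 30204041151744689101078780801,  y_4 = 7838695·88772987898323613612+361188·1926598824915678693415 = 1391728752747293974319493360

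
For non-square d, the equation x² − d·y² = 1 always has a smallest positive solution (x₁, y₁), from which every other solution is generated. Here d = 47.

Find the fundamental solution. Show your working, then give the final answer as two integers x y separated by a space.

√47 → a₀=6, period (1,5,1,12); ℓ=4 even so k=3
step 0: (6, 1)  from 6·(1,0) + (0,1)
…
step 2: (41, 6)  from 5·(7,1) + (6,1)
step 3: (48, 7)  from 1·(41,6) + (7,1)
fundamental: x₁=48, y₁=7  (since 2304 − 47·49 = 1)

48 7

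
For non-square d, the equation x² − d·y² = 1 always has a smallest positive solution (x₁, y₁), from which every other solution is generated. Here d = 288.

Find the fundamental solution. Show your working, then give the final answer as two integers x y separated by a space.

d=288: √d = [16; 1,32] (ℓ=2, even), read p_1/q_1
k=0  a_k=16  p_k/q_k = 16/1
k=1  a_k=1  p_k/q_k = 17/1
(x₁, y₁) = (17, 1);  17² − 288·1² = 1 ✓

17 1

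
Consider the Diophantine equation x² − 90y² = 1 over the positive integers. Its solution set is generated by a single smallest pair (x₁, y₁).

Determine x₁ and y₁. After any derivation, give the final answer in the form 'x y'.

19 2

[9; 2,18] for √90; ℓ=2 ⇒ convergent index 1
i=0: a=9 ⇒ p=9, q=1
i=1: a=2 ⇒ p=19, q=2
→ (19, 2).  Check: 19²=361, 90·2²=360, difference 1.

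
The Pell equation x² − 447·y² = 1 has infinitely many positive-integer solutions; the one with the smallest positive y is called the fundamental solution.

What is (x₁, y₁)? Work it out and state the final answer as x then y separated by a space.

148 7

[21; 7,42] for √447; ℓ=2 ⇒ convergent index 1
i=0: a=21 ⇒ p=21, q=1
i=1: a=7 ⇒ p=148, q=7
(x₁, y₁) = (148, 7);  148² − 447·7² = 1 ✓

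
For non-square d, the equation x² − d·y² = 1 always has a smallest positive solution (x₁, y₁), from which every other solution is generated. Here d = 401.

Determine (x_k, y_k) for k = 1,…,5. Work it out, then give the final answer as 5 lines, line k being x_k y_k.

d=401: √d = [20; 40] (ℓ=1, odd), read p_1/q_1
k=0  a_k=20  p_k/q_k = 20/1
k=1  a_k=40  p_k/q_k = 801/40
fundamental: x₁=801, y₁=40  (since 641601 − 401·1600 = 1)
n=2: (801,40)∘(801,40) = (801·801+401·40·40, 801·40+40·801) = (1283201,64080)
n=3: (1283201,64080)∘(801,40) = (801·1283201+401·40·64080, 801·64080+40·1283201) = (2055687201,102656120)
n=4: (2055687201,102656120)∘(801,40) = (801·2055687201+401·40·102656120, 801·102656120+40·2055687201) = (3293209612801,164455040160)
n=5: (3293209612801,164455040160)∘(801,40) = (801·3293209612801+401·40·164455040160, 801·164455040160+40·3293209612801) = (5275719744020001,263456871680200)

801 40
1283201 64080
2055687201 102656120
3293209612801 164455040160
5275719744020001 263456871680200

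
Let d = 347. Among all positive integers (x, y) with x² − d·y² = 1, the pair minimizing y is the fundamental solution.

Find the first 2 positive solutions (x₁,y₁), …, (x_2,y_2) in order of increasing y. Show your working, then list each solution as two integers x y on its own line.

d=347: √d = [18; 1,1,1,2,4,…,1,1,36] (ℓ=14, even), read p_13/q_13
step 0: (18, 1)  from 18·(1,0) + (0,1)
…
step 4: (149, 8)  from 2·(56,3) + (37,2)
…
step 6: (801, 43)  from 1·(652,35) + (149,8)
step 7: (14269, 766)  from 17·(801,43) + (652,35)
…
step 11: (238717, 12815)  from 1·(164168,8813) + (74549,4002)
step 12: (402885, 21628)  from 1·(238717,12815) + (164168,8813)
step 13: (641602, 34443)  from 1·(402885,21628) + (238717,12815)
(x₁, y₁) = (641602, 34443);  641602² − 347·34443² = 1 ✓
n=2: (641602,34443)∘(641602,34443) = (641602·641602+347·34443·34443, 641602·34443+34443·641602) = (823306252807,44197395372)

641602 34443
823306252807 44197395372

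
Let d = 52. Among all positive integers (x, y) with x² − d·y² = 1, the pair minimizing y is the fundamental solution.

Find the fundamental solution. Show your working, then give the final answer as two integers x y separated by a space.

[7; 4,1,2,1,4,14] for √52; ℓ=6 ⇒ convergent index 5
step 0: (7, 1)  from 7·(1,0) + (0,1)
…
step 4: (137, 19)  from 1·(101,14) + (36,5)
step 5: (649, 90)  from 4·(137,19) + (101,14)
fundamental: x₁=649, y₁=90  (since 421201 − 52·8100 = 1)

649 90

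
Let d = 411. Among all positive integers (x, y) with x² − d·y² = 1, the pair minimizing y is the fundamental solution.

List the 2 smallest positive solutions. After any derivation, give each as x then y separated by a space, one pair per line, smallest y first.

√411 → a₀=20, period (3,1,1,1,19,1,1,1,3,40); ℓ=10 even so k=9
i=0: a=20 ⇒ p=20, q=1
i=1: a=3 ⇒ p=61, q=3
…
i=7: a=1 ⇒ p=8981, q=443
i=8: a=1 ⇒ p=13583, q=670
i=9: a=3 ⇒ p=49730, q=2453
(x₁, y₁) = (49730, 2453);  49730² − 411·2453² = 1 ✓
k=2:  x_2 = 49730·49730+411·2453·2453 = 4946145799,  y_2 = 49730·2453+2453·49730 = 243975380

49730 2453
4946145799 243975380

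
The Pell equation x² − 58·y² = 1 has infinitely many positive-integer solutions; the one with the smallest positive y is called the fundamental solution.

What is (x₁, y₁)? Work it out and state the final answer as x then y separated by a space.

√58 = [7; 1,1,1,1,1,1,14, …], period ℓ=7 (odd) → k=13
step 0: (7, 1)  from 7·(1,0) + (0,1)
step 1: (8, 1)  from 1·(7,1) + (1,0)
step 2: (15, 2)  from 1·(8,1) + (7,1)
step 3: (23, 3)  from 1·(15,2) + (8,1)
step 4: (38, 5)  from 1·(23,3) + (15,2)
step 5: (61, 8)  from 1·(38,5) + (23,3)
step 6: (99, 13)  from 1·(61,8) + (38,5)
step 7: (1447, 190)  from 14·(99,13) + (61,8)
step 8: (1546, 203)  from 1·(1447,190) + (99,13)
step 9: (2993, 393)  from 1·(1546,203) + (1447,190)
step 10: (4539, 596)  from 1·(2993,393) + (1546,203)
step 11: (7532, 989)  from 1·(4539,596) + (2993,393)
step 12: (12071, 1585)  from 1·(7532,989) + (4539,596)
step 13: (19603, 2574)  from 1·(12071,1585) + (7532,989)
→ (19603, 2574).  Check: 19603²=384277609, 58·2574²=384277608, difference 1.

19603 2574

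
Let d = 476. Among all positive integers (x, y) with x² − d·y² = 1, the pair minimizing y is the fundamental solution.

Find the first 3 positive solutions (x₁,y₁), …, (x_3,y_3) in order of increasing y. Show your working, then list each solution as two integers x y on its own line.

d=476: √d = [21; 1,4,2,10,2,4,1,42] (ℓ=8, even), read p_7/q_7
i=0: a=21 ⇒ p=21, q=1
i=1: a=1 ⇒ p=22, q=1
i=2: a=4 ⇒ p=109, q=5
…
i=4: a=10 ⇒ p=2509, q=115
i=5: a=2 ⇒ p=5258, q=241
i=6: a=4 ⇒ p=23541, q=1079
i=7: a=1 ⇒ p=28799, q=1320
(x₁, y₁) = (28799, 1320);  28799² − 476·1320² = 1 ✓
k=2:  x_2 = 28799·28799+476·1320·1320 = 1658764801,  y_2 = 28799·1320+1320·28799 = 76029360
k=3:  x_3 = 28799·1658764801+476·1320·76029360 = 95541534979199,  y_3 = 28799·76029360+1320·1658764801 = 4379139075960

28799 1320
1658764801 76029360
95541534979199 4379139075960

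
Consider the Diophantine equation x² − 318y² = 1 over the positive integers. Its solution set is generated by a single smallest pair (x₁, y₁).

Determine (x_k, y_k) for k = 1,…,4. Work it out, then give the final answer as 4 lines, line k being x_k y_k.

√318 = [17; 1,4,1,34, …], period ℓ=4 (even) → k=3
step 0: (17, 1)  from 17·(1,0) + (0,1)
step 1: (18, 1)  from 1·(17,1) + (1,0)
step 2: (89, 5)  from 4·(18,1) + (17,1)
step 3: (107, 6)  from 1·(89,5) + (18,1)
(x₁, y₁) = (107, 6);  107² − 318·6² = 1 ✓
k=2:  x_2 = 107·107+318·6·6 = 22897,  y_2 = 107·6+6·107 = 1284
k=3:  x_3 = 107·22897+318·6·1284 = 4899851,  y_3 = 107·1284+6·22897 = 274770
k=4:  x_4 = 107·4899851+318·6·274770 = 1048545217,  y_4 = 107·274770+6·4899851 = 58799496

107 6
22897 1284
4899851 274770
1048545217 58799496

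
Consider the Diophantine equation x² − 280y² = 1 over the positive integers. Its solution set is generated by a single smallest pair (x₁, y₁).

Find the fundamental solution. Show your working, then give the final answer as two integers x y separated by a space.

251 15

√280 → a₀=16, period (1,2,1,2,1,32); ℓ=6 even so k=5
i=0: a=16 ⇒ p=16, q=1
i=1: a=1 ⇒ p=17, q=1
…
i=4: a=2 ⇒ p=184, q=11
i=5: a=1 ⇒ p=251, q=15
(x₁, y₁) = (251, 15);  251² − 280·15² = 1 ✓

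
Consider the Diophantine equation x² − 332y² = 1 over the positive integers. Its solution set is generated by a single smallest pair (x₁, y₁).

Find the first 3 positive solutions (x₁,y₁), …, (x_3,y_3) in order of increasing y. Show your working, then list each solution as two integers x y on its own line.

√332 → a₀=18, period (4,1,1,8,1,1,4,36); ℓ=8 even so k=7
a_0=18:  p_0=18·1+0=18,  q_0=18·0+1=1
…
a_6=1:  p_6=1·1567+1403=2970,  q_6=1·86+77=163
a_7=4:  p_7=4·2970+1567=13447,  q_7=4·163+86=738
→ (13447, 738).  Check: 13447²=180821809, 332·738²=180821808, difference 1.
(13447+738√332)^2 = 361643617 + 19847772√332
(13447+738√332)^3 = 9726043422151 + 533785979430√332

13447 738
361643617 19847772
9726043422151 533785979430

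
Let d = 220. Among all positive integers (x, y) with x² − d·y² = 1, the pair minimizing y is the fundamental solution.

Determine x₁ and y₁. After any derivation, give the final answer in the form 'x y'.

[14; 1,4,1,28] for √220; ℓ=4 ⇒ convergent index 3
k=0  a_k=14  p_k/q_k = 14/1
…
k=2  a_k=4  p_k/q_k = 74/5
k=3  a_k=1  p_k/q_k = 89/6
→ (89, 6).  Check: 89²=7921, 220·6²=7920, difference 1.

89 6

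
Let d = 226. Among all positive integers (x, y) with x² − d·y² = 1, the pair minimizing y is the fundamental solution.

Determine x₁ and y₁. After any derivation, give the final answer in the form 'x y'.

d=226: √d = [15; 30] (ℓ=1, odd), read p_1/q_1
i=0: a=15 ⇒ p=15, q=1
i=1: a=30 ⇒ p=451, q=30
(x₁, y₁) = (451, 30);  451² − 226·30² = 1 ✓

451 30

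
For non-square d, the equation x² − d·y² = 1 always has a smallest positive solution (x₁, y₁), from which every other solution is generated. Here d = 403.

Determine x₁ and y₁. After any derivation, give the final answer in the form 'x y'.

669878 33369

√403 → a₀=20, period (13,2,1,3,1,3,1,2,13,40); ℓ=10 even so k=9
i=0: a=20 ⇒ p=20, q=1
i=1: a=13 ⇒ p=261, q=13
…
i=3: a=1 ⇒ p=803, q=40
…
i=5: a=1 ⇒ p=3754, q=187
i=6: a=3 ⇒ p=14213, q=708
…
i=8: a=2 ⇒ p=50147, q=2498
i=9: a=13 ⇒ p=669878, q=33369
fundamental: x₁=669878, y₁=33369  (since 448736534884 − 403·1113490161 = 1)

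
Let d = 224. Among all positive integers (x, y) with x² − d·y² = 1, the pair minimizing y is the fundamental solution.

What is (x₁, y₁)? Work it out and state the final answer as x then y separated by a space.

15 1

[14; 1,28] for √224; ℓ=2 ⇒ convergent index 1
step 0: (14, 1)  from 14·(1,0) + (0,1)
step 1: (15, 1)  from 1·(14,1) + (1,0)
(x₁, y₁) = (15, 1);  15² − 224·1² = 1 ✓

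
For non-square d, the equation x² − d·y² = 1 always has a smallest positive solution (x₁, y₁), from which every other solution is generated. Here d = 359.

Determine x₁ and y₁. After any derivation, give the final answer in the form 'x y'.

[18; 1,17,1,36] for √359; ℓ=4 ⇒ convergent index 3
step 0: (18, 1)  from 18·(1,0) + (0,1)
step 1: (19, 1)  from 1·(18,1) + (1,0)
step 2: (341, 18)  from 17·(19,1) + (18,1)
step 3: (360, 19)  from 1·(341,18) + (19,1)
(x₁, y₁) = (360, 19);  360² − 359·19² = 1 ✓

360 19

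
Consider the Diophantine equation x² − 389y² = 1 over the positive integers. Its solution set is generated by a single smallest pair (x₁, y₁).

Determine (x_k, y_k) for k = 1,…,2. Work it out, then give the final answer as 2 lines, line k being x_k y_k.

3287049 166660
21609382256801 1095639172680

d=389: √d = [19; 1,2,1,1,1,1,2,1,38] (ℓ=9, odd), read p_17/q_17
step 0: (19, 1)  from 19·(1,0) + (0,1)
…
step 3: (79, 4)  from 1·(59,3) + (20,1)
step 4: (138, 7)  from 1·(79,4) + (59,3)
…
step 6: (355, 18)  from 1·(217,11) + (138,7)
step 7: (927, 47)  from 2·(355,18) + (217,11)
step 8: (1282, 65)  from 1·(927,47) + (355,18)
…
step 15: (910240, 46151)  from 1·(556329,28207) + (353911,17944)
step 16: (2376809, 120509)  from 2·(910240,46151) + (556329,28207)
step 17: (3287049, 166660)  from 1·(2376809,120509) + (910240,46151)
fundamental: x₁=3287049, y₁=166660  (since 10804691128401 − 389·27775555600 = 1)
(3287049+166660√389)^2 = 21609382256801 + 1095639172680√389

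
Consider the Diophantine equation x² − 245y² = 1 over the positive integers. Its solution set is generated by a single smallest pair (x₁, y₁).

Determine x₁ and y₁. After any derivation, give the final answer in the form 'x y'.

√245 → a₀=15, period (1,1,1,7,6,7,1,1,1,30); ℓ=10 even so k=9
k=0  a_k=15  p_k/q_k = 15/1
…
k=2  a_k=1  p_k/q_k = 31/2
k=3  a_k=1  p_k/q_k = 47/3
k=4  a_k=7  p_k/q_k = 360/23
…
k=8  a_k=1  p_k/q_k = 33825/2161
k=9  a_k=1  p_k/q_k = 51841/3312
→ (51841, 3312).  Check: 51841²=2687489281, 245·3312²=2687489280, difference 1.

51841 3312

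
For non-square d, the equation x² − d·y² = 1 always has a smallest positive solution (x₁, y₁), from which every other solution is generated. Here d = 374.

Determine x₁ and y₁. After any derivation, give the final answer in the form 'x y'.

√374 → a₀=19, period (2,1,18,1,2,38); ℓ=6 even so k=5
k=0  a_k=19  p_k/q_k = 19/1
k=1  a_k=2  p_k/q_k = 39/2
k=2  a_k=1  p_k/q_k = 58/3
k=3  a_k=18  p_k/q_k = 1083/56
k=4  a_k=1  p_k/q_k = 1141/59
k=5  a_k=2  p_k/q_k = 3365/174
(x₁, y₁) = (3365, 174);  3365² − 374·174² = 1 ✓

3365 174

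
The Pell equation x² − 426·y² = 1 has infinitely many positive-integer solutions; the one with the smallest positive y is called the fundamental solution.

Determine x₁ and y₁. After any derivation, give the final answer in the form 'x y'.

d=426: √d = [20; 1,1,1,3,2,6,2,3,1,1,1,40] (ℓ=12, even), read p_11/q_11
k=0  a_k=20  p_k/q_k = 20/1
…
k=2  a_k=1  p_k/q_k = 41/2
…
k=4  a_k=3  p_k/q_k = 227/11
…
k=8  a_k=3  p_k/q_k = 24809/1202
…
k=10  a_k=1  p_k/q_k = 56780/2751
k=11  a_k=1  p_k/q_k = 88751/4300
(x₁, y₁) = (88751, 4300);  88751² − 426·4300² = 1 ✓

88751 4300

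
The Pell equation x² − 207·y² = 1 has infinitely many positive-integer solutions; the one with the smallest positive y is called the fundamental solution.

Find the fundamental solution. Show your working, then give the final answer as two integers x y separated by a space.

1151 80

[14; 2,1,1,2,1,1,2,28] for √207; ℓ=8 ⇒ convergent index 7
k=0  a_k=14  p_k/q_k = 14/1
…
k=5  a_k=1  p_k/q_k = 259/18
k=6  a_k=1  p_k/q_k = 446/31
k=7  a_k=2  p_k/q_k = 1151/80
fundamental: x₁=1151, y₁=80  (since 1324801 − 207·6400 = 1)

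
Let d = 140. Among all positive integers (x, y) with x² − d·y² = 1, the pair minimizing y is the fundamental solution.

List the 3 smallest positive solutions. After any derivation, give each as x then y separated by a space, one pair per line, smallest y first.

71 6
10081 852
1431431 120978

d=140: √d = [11; 1,4,1,22] (ℓ=4, even), read p_3/q_3
step 0: (11, 1)  from 11·(1,0) + (0,1)
step 1: (12, 1)  from 1·(11,1) + (1,0)
step 2: (59, 5)  from 4·(12,1) + (11,1)
step 3: (71, 6)  from 1·(59,5) + (12,1)
→ (71, 6).  Check: 71²=5041, 140·6²=5040, difference 1.
(71+6√140)^2 = 10081 + 852√140
(71+6√140)^3 = 1431431 + 120978√140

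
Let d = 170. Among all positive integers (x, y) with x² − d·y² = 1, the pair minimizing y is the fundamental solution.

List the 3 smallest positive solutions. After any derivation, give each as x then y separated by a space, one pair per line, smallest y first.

d=170: √d = [13; 26] (ℓ=1, odd), read p_1/q_1
i=0: a=13 ⇒ p=13, q=1
i=1: a=26 ⇒ p=339, q=26
→ (339, 26).  Check: 339²=114921, 170·26²=114920, difference 1.
(339+26√170)^2 = 229841 + 17628√170
(339+26√170)^3 = 155831859 + 11951758√170

339 26
229841 17628
155831859 11951758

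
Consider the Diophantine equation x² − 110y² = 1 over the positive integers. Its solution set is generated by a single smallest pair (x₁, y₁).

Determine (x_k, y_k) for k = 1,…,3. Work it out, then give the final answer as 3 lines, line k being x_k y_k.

√110 → a₀=10, period (2,20); ℓ=2 even so k=1
k=0  a_k=10  p_k/q_k = 10/1
k=1  a_k=2  p_k/q_k = 21/2
→ (21, 2).  Check: 21²=441, 110·2²=440, difference 1.
(21+2√110)^2 = 881 + 84√110
(21+2√110)^3 = 36981 + 3526√110

21 2
881 84
36981 3526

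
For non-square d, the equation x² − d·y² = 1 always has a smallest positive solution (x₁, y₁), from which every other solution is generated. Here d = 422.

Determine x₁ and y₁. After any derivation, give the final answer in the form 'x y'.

√422 → a₀=20, period (1,1,5,2,1,…,1,1,40); ℓ=14 even so k=13
a_0=20:  p_0=20·1+0=20,  q_0=20·0+1=1
a_1=1:  p_1=1·20+1=21,  q_1=1·1+0=1
…
a_4=2:  p_4=2·226+41=493,  q_4=2·11+2=24
a_5=1:  p_5=1·493+226=719,  q_5=1·24+11=35
…
a_7=20:  p_7=20·2650+719=53719,  q_7=20·129+35=2615
…
a_10=2:  p_10=2·217526+163807=598859,  q_10=2·10589+7974=29152
a_11=5:  p_11=5·598859+217526=3211821,  q_11=5·29152+10589=156349
a_12=1:  p_12=1·3211821+598859=3810680,  q_12=1·156349+29152=185501
a_13=1:  p_13=1·3810680+3211821=7022501,  q_13=1·185501+156349=341850
fundamental: x₁=7022501, y₁=341850  (since 49315520295001 − 422·116861422500 = 1)

7022501 341850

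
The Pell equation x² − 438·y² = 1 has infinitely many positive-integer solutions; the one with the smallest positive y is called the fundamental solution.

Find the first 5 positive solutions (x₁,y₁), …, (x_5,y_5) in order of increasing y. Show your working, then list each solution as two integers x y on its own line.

√438 → a₀=20, period (1,12,1,40); ℓ=4 even so k=3
i=0: a=20 ⇒ p=20, q=1
…
i=2: a=12 ⇒ p=272, q=13
i=3: a=1 ⇒ p=293, q=14
→ (293, 14).  Check: 293²=85849, 438·14²=85848, difference 1.
k=2:  x_2 = 293·293+438·14·14 = 171697,  y_2 = 293·14+14·293 = 8204
k=3:  x_3 = 293·171697+438·14·8204 = 100614149,  y_3 = 293·8204+14·171697 = 4807530
k=4:  x_4 = 293·100614149+438·14·4807530 = 58959719617,  y_4 = 293·4807530+14·100614149 = 2817204376
k=5:  x_5 = 293·58959719617+438·14·2817204376 = 34550295081413,  y_5 = 293·2817204376+14·58959719617 = 1650876956806

293 14
171697 8204
100614149 4807530
58959719617 2817204376
34550295081413 1650876956806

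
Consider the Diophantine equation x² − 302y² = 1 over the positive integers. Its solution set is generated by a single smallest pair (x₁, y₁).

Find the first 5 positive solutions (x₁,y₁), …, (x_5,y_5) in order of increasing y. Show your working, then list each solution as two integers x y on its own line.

d=302: √d = [17; 2,1,1,1,4,…,1,2,34] (ℓ=16, even), read p_15/q_15
i=0: a=17 ⇒ p=17, q=1
…
i=3: a=1 ⇒ p=87, q=5
…
i=5: a=4 ⇒ p=643, q=37
…
i=11: a=4 ⇒ p=467281, q=26889
i=12: a=1 ⇒ p=574956, q=33085
i=13: a=1 ⇒ p=1042237, q=59974
i=14: a=1 ⇒ p=1617193, q=93059
i=15: a=2 ⇒ p=4276623, q=246092
→ (4276623, 246092).  Check: 4276623²=18289504284129, 302·246092²=18289504284128, difference 1.
n=2: (4276623,246092)∘(4276623,246092) = (4276623·4276623+302·246092·246092, 4276623·246092+246092·4276623) = (36579008568257,2104885414632)
n=3: (36579008568257,2104885414632)∘(4276623,246092) = (4276623·36579008568257+302·246092·2104885414632, 4276623·2104885414632+246092·36579008568257) = (312869258720405635599,18003602753159249380)
n=4: (312869258720405635599,18003602753159249380)∘(4276623,246092) = (4276623·312869258720405635599+302·246092·18003602753159249380, 4276623·18003602753159249380+246092·312869258720405635599) = (2676047735673238042056036097,153989243234046232237072848)
n=5: (2676047735673238042056036097,153989243234046232237072848)∘(4276623,246092) = (4276623·2676047735673238042056036097+302·246092·153989243234046232237072848, 4276623·153989243234046232237072848+246092·2676047735673238042056036097) = (22888894590955867721004902116885263,1317107878734614996094061229615228)

4276623 246092
36579008568257 2104885414632
312869258720405635599 18003602753159249380
2676047735673238042056036097 153989243234046232237072848
22888894590955867721004902116885263 1317107878734614996094061229615228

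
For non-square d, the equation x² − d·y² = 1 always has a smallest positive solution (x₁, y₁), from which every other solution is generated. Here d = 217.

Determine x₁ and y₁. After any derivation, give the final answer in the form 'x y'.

3844063 260952

√217 = [14; 1,2,1,2,1,…,2,1,28, …], period ℓ=16 (even) → k=15
k=0  a_k=14  p_k/q_k = 14/1
…
k=3  a_k=1  p_k/q_k = 59/4
k=4  a_k=2  p_k/q_k = 162/11
k=5  a_k=1  p_k/q_k = 221/15
k=6  a_k=1  p_k/q_k = 383/26
k=7  a_k=9  p_k/q_k = 3668/249
k=8  a_k=4  p_k/q_k = 15055/1022
…
k=10  a_k=1  p_k/q_k = 154218/10469
…
k=14  a_k=2  p_k/q_k = 2809702/190735
k=15  a_k=1  p_k/q_k = 3844063/260952
(x₁, y₁) = (3844063, 260952);  3844063² − 217·260952² = 1 ✓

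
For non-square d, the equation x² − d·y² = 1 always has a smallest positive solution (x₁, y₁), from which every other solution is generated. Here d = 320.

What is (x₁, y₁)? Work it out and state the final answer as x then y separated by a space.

d=320: √d = [17; 1,7,1,34] (ℓ=4, even), read p_3/q_3
i=0: a=17 ⇒ p=17, q=1
…
i=2: a=7 ⇒ p=143, q=8
i=3: a=1 ⇒ p=161, q=9
fundamental: x₁=161, y₁=9  (since 25921 − 320·81 = 1)

161 9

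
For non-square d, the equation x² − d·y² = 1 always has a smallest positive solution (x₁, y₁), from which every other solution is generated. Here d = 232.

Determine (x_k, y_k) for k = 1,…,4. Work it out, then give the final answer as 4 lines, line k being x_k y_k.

19603 1287
768555217 50458122
30131975818099 1978261129845
1181354243155834177 77559705806244948

√232 = [15; 4,3,7,3,4,30, …], period ℓ=6 (even) → k=5
a_0=15:  p_0=15·1+0=15,  q_0=15·0+1=1
…
a_4=3:  p_4=3·1447+198=4539,  q_4=3·95+13=298
a_5=4:  p_5=4·4539+1447=19603,  q_5=4·298+95=1287
fundamental: x₁=19603, y₁=1287  (since 384277609 − 232·1656369 = 1)
k=2:  x_2 = 19603·19603+232·1287·1287 = 768555217,  y_2 = 19603·1287+1287·19603 = 50458122
k=3:  x_3 = 19603·768555217+232·1287·50458122 = 30131975818099,  y_3 = 19603·50458122+1287·768555217 = 1978261129845
k=4:  x_4 = 19603·30131975818099+232·1287·1978261129845 = 1181354243155834177,  y_4 = 19603·1978261129845+1287·30131975818099 = 77559705806244948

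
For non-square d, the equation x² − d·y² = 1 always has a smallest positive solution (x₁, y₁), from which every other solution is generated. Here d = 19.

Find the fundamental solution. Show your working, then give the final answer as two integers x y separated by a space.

d=19: √d = [4; 2,1,3,1,2,8] (ℓ=6, even), read p_5/q_5
a_0=4:  p_0=4·1+0=4,  q_0=4·0+1=1
a_1=2:  p_1=2·4+1=9,  q_1=2·1+0=2
a_2=1:  p_2=1·9+4=13,  q_2=1·2+1=3
…
a_4=1:  p_4=1·48+13=61,  q_4=1·11+3=14
a_5=2:  p_5=2·61+48=170,  q_5=2·14+11=39
(x₁, y₁) = (170, 39);  170² − 19·39² = 1 ✓

170 39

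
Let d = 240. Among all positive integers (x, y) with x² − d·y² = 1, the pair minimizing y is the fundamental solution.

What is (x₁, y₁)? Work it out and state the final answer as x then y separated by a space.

[15; 2,30] for √240; ℓ=2 ⇒ convergent index 1
k=0  a_k=15  p_k/q_k = 15/1
k=1  a_k=2  p_k/q_k = 31/2
(x₁, y₁) = (31, 2);  31² − 240·2² = 1 ✓

31 2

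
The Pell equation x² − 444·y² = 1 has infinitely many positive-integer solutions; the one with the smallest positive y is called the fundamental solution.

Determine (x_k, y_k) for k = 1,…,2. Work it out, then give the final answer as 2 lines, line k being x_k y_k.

d=444: √d = [21; 14,42] (ℓ=2, even), read p_1/q_1
k=0  a_k=21  p_k/q_k = 21/1
k=1  a_k=14  p_k/q_k = 295/14
(x₁, y₁) = (295, 14);  295² − 444·14² = 1 ✓
(x_2, y_2) = (295·295 + 444·14·14, 295·14 + 14·295) = (174049, 8260)

295 14
174049 8260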